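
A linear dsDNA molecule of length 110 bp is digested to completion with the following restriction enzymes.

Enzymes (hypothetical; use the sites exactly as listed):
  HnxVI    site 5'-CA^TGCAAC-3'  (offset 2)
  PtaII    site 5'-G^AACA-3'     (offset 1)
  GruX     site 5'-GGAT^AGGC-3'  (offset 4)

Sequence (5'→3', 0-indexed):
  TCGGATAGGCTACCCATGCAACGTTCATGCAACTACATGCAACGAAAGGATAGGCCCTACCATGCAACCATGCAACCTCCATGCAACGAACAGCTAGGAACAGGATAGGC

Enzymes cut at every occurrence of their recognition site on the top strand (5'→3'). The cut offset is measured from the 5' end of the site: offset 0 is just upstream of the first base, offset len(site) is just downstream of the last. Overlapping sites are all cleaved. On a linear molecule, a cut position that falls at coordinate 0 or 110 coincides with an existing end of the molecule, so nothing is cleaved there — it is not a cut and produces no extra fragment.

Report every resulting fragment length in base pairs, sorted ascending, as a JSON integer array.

Scan for sites:
  HnxVI CATGCAAC/2: at [14, 25, 35, 60, 68, 79] ⇒ [16, 27, 37, 62, 70, 81]
  PtaII GAACA/1: at [87, 97] ⇒ [88, 98]
  GruX GGATAGGC/4: at [2, 47, 102] ⇒ [6, 51, 106]

Pooled cuts: [6, 16, 27, 37, 51, 62, 70, 81, 88, 98, 106]

Fragment lengths:
  [0,6): 6 bp
  [6,16): 10 bp
  [16,27): 11 bp
  [27,37): 10 bp
  [37,51): 14 bp
  [51,62): 11 bp
  [62,70): 8 bp
  [70,81): 11 bp
  [81,88): 7 bp
  [88,98): 10 bp
  [98,106): 8 bp
  [106,110): 4 bp

[4,6,7,8,8,10,10,10,11,11,11,14]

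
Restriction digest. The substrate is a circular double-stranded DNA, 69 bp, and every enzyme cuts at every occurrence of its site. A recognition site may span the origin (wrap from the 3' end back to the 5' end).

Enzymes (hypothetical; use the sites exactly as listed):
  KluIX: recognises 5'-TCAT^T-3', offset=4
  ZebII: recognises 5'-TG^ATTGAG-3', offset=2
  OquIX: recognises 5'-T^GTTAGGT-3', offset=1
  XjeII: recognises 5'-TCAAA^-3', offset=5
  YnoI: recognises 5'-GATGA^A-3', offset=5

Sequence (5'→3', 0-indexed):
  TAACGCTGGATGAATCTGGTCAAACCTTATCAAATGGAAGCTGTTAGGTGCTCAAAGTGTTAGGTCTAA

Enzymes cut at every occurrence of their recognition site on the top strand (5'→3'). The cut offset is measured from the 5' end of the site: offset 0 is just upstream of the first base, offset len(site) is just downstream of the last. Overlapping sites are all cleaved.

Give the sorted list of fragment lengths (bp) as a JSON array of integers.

[2,8,10,11,14,24]

Site scan:
  KluIX (TCATT, off=4): no sites
  ZebII (TGATTGAG, off=2): no sites
  OquIX (TGTTAGGT, off=1): starts [41, 57] → cuts [42, 58]
  XjeII (TCAAA, off=5): starts [19, 29, 51] → cuts [24, 34, 56]
  YnoI (GATGAA, off=5): starts [8] → cuts [13]

All cut coordinates (distinct, sorted): [13, 24, 34, 42, 56, 58]

Fragment lengths:
  13→24: 11 bp
  24→34: 10 bp
  34→42: 8 bp
  42→56: 14 bp
  56→58: 2 bp
  58→13 (wrap): 69-58+13 = 24 bp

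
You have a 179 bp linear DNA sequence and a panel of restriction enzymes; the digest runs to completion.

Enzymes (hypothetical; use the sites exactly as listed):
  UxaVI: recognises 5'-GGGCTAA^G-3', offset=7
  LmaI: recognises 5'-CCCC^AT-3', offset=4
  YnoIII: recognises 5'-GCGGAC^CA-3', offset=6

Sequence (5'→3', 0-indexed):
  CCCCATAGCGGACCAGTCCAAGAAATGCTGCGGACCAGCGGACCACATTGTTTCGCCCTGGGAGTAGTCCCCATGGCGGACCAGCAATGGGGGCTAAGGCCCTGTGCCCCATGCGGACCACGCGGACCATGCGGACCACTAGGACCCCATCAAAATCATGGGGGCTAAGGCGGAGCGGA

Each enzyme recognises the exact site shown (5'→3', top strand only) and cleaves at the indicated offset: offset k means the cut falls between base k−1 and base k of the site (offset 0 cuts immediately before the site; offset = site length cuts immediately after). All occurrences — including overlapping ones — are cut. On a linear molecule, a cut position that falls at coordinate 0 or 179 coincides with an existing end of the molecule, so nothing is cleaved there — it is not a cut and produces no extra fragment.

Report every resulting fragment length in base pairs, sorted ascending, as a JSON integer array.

Per-enzyme occurrences:
  UxaVI (GGGCTAAG, off=7): starts [90, 161] → cuts [97, 168]
  LmaI (CCCCAT, off=4): starts [0, 68, 106, 144] → cuts [4, 72, 110, 148]
  YnoIII (GCGGACCA, off=6): starts [7, 29, 37, 75, 112, 121, 130] → cuts [13, 35, 43, 81, 118, 127, 136]

All cut coordinates (distinct, sorted): [4, 13, 35, 43, 72, 81, 97, 110, 118, 127, 136, 148, 168]

Fragments:
  [0,4): 4 bp
  [4,13): 9 bp
  [13,35): 22 bp
  [35,43): 8 bp
  [43,72): 29 bp
  [72,81): 9 bp
  [81,97): 16 bp
  [97,110): 13 bp
  [110,118): 8 bp
  [118,127): 9 bp
  [127,136): 9 bp
  [136,148): 12 bp
  [148,168): 20 bp
  [168,179): 11 bp

[4,8,8,9,9,9,9,11,12,13,16,20,22,29]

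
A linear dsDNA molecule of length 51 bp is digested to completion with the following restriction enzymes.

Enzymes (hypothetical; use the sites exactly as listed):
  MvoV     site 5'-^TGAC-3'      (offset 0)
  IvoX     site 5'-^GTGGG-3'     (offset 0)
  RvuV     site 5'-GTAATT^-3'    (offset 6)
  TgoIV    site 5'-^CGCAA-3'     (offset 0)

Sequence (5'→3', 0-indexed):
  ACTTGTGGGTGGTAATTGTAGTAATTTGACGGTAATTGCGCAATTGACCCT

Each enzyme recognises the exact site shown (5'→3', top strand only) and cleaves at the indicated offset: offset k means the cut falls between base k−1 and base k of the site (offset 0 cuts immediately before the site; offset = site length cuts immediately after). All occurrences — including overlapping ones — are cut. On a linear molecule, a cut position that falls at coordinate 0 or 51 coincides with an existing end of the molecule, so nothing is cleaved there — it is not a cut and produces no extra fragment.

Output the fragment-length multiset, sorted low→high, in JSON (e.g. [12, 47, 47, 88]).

[1,4,6,7,9,11,13]

Per-enzyme occurrences:
  MvoV (TGAC, off=0): starts [26, 44] → cuts [26, 44]
  IvoX (GTGGG, off=0): starts [4] → cuts [4]
  RvuV (GTAATT, off=6): starts [11, 20, 31] → cuts [17, 26, 37]
  TgoIV (CGCAA, off=0): starts [38] → cuts [38]

Pooled cuts: [4, 17, 26, 37, 38, 44]

Fragments:
  [0,4): 4 bp
  [4,17): 13 bp
  [17,26): 9 bp
  [26,37): 11 bp
  [37,38): 1 bp
  [38,44): 6 bp
  [44,51): 7 bp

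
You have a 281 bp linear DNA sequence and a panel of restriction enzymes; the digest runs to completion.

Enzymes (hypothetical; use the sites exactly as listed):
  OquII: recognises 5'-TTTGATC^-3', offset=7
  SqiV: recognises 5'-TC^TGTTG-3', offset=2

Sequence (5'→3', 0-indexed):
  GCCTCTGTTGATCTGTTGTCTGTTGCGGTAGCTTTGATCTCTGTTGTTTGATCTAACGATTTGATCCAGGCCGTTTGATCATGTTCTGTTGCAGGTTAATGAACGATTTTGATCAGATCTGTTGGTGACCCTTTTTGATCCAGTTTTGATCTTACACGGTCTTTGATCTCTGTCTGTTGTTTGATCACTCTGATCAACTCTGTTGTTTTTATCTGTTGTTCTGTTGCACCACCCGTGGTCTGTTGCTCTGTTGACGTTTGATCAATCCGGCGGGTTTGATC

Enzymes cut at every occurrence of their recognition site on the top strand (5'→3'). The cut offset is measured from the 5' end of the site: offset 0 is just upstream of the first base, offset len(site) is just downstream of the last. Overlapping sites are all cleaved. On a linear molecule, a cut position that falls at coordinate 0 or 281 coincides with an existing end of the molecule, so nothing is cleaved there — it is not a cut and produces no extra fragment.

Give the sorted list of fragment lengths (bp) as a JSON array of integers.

Scan for sites:
  OquII TTTGATC/7: at [32, 46, 59, 73, 107, 133, 144, 161, 179, 256, 274] ⇒ [39, 53, 66, 80, 114, 140, 151, 168, 186, 263] (position 281 is a terminus of the linear molecule — no cut)
  SqiV TCTGTTG/2: at [3, 11, 18, 39, 84, 117, 172, 198, 211, 219, 238, 246] ⇒ [5, 13, 20, 41, 86, 119, 174, 200, 213, 221, 240, 248]

All cut coordinates (distinct, sorted): [5, 13, 20, 39, 41, 53, 66, 80, 86, 114, 119, 140, 151, 168, 174, 186, 200, 213, 221, 240, 248, 263]

Fragment lengths:
  [0,5): 5 bp
  [5,13): 8 bp
  [13,20): 7 bp
  [20,39): 19 bp
  [39,41): 2 bp
  [41,53): 12 bp
  [53,66): 13 bp
  [66,80): 14 bp
  [80,86): 6 bp
  [86,114): 28 bp
  [114,119): 5 bp
  [119,140): 21 bp
  [140,151): 11 bp
  [151,168): 17 bp
  [168,174): 6 bp
  [174,186): 12 bp
  [186,200): 14 bp
  [200,213): 13 bp
  [213,221): 8 bp
  [221,240): 19 bp
  [240,248): 8 bp
  [248,263): 15 bp
  [263,281): 18 bp

[2,5,5,6,6,7,8,8,8,11,12,12,13,13,14,14,15,17,18,19,19,21,28]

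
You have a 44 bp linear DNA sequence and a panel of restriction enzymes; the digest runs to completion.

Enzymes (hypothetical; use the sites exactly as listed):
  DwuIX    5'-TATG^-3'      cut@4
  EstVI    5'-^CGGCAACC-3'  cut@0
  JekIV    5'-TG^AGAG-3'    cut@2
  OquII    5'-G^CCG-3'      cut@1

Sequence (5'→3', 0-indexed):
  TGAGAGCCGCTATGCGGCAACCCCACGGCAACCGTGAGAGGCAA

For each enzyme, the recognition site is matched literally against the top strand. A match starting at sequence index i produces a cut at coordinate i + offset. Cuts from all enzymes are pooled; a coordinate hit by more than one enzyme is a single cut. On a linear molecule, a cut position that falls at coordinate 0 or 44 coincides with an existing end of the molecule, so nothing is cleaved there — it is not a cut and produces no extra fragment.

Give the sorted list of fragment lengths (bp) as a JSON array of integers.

Scan for sites:
  DwuIX (TATG, off=4): starts [10] → cuts [14]
  EstVI (CGGCAACC, off=0): starts [14, 25] → cuts [14, 25]
  JekIV (TGAGAG, off=2): starts [0, 34] → cuts [2, 36]
  OquII (GCCG, off=1): starts [5] → cuts [6]

Pooled cuts: [2, 6, 14, 25, 36]

Fragments:
  [0,2): 2 bp
  [2,6): 4 bp
  [6,14): 8 bp
  [14,25): 11 bp
  [25,36): 11 bp
  [36,44): 8 bp

[2,4,8,8,11,11]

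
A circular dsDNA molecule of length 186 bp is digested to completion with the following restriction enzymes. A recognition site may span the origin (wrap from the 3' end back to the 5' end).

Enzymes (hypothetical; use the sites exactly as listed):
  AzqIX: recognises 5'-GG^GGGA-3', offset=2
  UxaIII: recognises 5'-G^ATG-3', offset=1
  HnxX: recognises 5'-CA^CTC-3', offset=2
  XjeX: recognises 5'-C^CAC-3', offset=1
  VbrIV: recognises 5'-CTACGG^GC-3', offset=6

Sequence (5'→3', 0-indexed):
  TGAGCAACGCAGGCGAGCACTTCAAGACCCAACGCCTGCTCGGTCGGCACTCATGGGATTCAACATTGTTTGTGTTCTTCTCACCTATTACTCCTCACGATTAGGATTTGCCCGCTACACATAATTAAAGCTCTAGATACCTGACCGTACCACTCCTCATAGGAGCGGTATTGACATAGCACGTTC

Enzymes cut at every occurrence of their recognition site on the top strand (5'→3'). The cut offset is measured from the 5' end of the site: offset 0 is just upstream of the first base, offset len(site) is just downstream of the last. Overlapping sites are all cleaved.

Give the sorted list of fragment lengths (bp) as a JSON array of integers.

Per-enzyme occurrences:
  AzqIX (GGGGGA, off=2): no sites
  UxaIII (GATG, off=1): no sites
  HnxX (CACTC, off=2): starts [47, 150] → cuts [49, 152]
  XjeX (CCAC, off=1): starts [149] → cuts [150]
  VbrIV (CTACGGGC, off=6): no sites

All cut coordinates (distinct, sorted): [49, 150, 152]

Fragment lengths:
  49→150: 101 bp
  150→152: 2 bp
  152→49 (wrap): 186-152+49 = 83 bp

[2,83,101]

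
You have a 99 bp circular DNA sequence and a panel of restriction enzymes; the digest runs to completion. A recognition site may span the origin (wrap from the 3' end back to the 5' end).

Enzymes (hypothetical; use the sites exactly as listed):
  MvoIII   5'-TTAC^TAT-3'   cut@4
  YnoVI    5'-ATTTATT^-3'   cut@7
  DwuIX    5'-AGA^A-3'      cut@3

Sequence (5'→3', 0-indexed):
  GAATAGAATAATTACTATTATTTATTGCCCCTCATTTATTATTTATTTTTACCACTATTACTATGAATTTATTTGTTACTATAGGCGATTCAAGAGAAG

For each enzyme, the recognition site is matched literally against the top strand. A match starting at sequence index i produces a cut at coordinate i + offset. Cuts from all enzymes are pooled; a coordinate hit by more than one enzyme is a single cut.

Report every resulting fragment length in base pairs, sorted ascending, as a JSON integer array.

Per-enzyme occurrences:
  MvoIII TTACTAT/4: at [11, 57, 75] ⇒ [15, 61, 79]
  YnoVI ATTTATT/7: at [19, 33, 40, 66] ⇒ [26, 40, 47, 73]
  DwuIX AGAA/3: at [4, 94] ⇒ [7, 97]

All cut coordinates (distinct, sorted): [7, 15, 26, 40, 47, 61, 73, 79, 97]

Fragments:
  7→15: 8 bp
  15→26: 11 bp
  26→40: 14 bp
  40→47: 7 bp
  47→61: 14 bp
  61→73: 12 bp
  73→79: 6 bp
  79→97: 18 bp
  97→7 (wrap): 99-97+7 = 9 bp

[6,7,8,9,11,12,14,14,18]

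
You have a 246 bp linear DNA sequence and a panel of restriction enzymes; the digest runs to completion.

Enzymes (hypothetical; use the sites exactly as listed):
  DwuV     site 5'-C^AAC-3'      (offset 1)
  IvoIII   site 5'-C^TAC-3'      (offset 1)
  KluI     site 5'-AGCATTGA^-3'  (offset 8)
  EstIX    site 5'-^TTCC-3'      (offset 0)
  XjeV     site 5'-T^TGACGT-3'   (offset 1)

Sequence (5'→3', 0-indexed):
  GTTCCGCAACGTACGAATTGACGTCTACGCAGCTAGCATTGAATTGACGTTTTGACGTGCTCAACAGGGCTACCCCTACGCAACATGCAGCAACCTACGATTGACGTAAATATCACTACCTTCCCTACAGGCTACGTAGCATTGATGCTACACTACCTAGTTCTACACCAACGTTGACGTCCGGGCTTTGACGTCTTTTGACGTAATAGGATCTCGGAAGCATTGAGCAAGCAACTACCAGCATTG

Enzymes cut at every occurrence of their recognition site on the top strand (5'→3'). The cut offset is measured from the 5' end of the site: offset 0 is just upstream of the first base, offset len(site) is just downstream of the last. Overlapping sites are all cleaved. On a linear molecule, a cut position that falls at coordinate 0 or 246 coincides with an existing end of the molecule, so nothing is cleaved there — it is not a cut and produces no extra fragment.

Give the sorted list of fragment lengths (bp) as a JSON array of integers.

[1,2,3,3,4,4,5,5,5,5,6,6,6,6,6,7,7,8,8,10,10,10,10,11,11,13,14,15,17,28]

Site scan:
  DwuV CAAC/1: at [6, 61, 80, 90, 168, 231] ⇒ [7, 62, 81, 91, 169, 232]
  IvoIII CTAC/1: at [24, 69, 75, 94, 115, 124, 131, 147, 152, 162, 234] ⇒ [25, 70, 76, 95, 116, 125, 132, 148, 153, 163, 235]
  KluI AGCATTGA/8: at [34, 137, 218] ⇒ [42, 145, 226]
  EstIX TTCC/0: at [1, 120] ⇒ [1, 120]
  XjeV TTGACGT/1: at [17, 43, 51, 100, 173, 187, 197] ⇒ [18, 44, 52, 101, 174, 188, 198]

Pooled cuts: [1, 7, 18, 25, 42, 44, 52, 62, 70, 76, 81, 91, 95, 101, 116, 120, 125, 132, 145, 148, 153, 163, 169, 174, 188, 198, 226, 232, 235]

Fragment lengths:
  [0,1): 1 bp
  [1,7): 6 bp
  [7,18): 11 bp
  [18,25): 7 bp
  [25,42): 17 bp
  [42,44): 2 bp
  [44,52): 8 bp
  [52,62): 10 bp
  [62,70): 8 bp
  [70,76): 6 bp
  [76,81): 5 bp
  [81,91): 10 bp
  [91,95): 4 bp
  [95,101): 6 bp
  [101,116): 15 bp
  [116,120): 4 bp
  [120,125): 5 bp
  [125,132): 7 bp
  [132,145): 13 bp
  [145,148): 3 bp
  [148,153): 5 bp
  [153,163): 10 bp
  [163,169): 6 bp
  [169,174): 5 bp
  [174,188): 14 bp
  [188,198): 10 bp
  [198,226): 28 bp
  [226,232): 6 bp
  [232,235): 3 bp
  [235,246): 11 bp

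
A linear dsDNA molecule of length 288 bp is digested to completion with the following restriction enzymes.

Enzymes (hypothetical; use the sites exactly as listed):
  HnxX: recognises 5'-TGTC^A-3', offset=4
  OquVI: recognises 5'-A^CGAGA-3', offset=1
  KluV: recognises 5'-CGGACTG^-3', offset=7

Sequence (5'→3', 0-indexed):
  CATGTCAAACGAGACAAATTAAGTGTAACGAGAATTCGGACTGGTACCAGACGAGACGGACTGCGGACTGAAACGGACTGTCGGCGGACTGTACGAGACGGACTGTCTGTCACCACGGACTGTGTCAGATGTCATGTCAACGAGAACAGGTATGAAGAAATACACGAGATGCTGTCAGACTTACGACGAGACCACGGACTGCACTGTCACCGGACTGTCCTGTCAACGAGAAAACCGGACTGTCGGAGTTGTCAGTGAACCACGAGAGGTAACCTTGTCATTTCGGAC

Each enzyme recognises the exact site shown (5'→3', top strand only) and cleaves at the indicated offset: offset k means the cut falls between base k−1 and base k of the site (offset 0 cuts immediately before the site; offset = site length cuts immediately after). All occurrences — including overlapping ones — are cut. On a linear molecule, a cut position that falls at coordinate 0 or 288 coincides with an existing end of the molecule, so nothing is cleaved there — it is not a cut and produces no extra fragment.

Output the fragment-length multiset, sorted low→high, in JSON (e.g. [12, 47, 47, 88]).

[2,2,2,3,4,5,6,6,7,7,7,7,8,9,9,9,10,10,11,11,11,12,12,12,15,15,16,17,19,24]

Per-enzyme occurrences:
  HnxX (TGTCA, off=4): starts [2, 107, 122, 129, 134, 172, 204, 220, 249, 275] → cuts [6, 111, 126, 133, 138, 176, 208, 224, 253, 279]
  OquVI (ACGAGA, off=1): starts [8, 27, 50, 92, 139, 163, 185, 225, 261] → cuts [9, 28, 51, 93, 140, 164, 186, 226, 262]
  KluV (CGGACTG, off=7): starts [36, 56, 63, 73, 84, 98, 115, 194, 210, 235] → cuts [43, 63, 70, 80, 91, 105, 122, 201, 217, 242]

All cut coordinates (distinct, sorted): [6, 9, 28, 43, 51, 63, 70, 80, 91, 93, 105, 111, 122, 126, 133, 138, 140, 164, 176, 186, 201, 208, 217, 224, 226, 242, 253, 262, 279]

Fragment lengths:
  [0,6): 6 bp
  [6,9): 3 bp
  [9,28): 19 bp
  [28,43): 15 bp
  [43,51): 8 bp
  [51,63): 12 bp
  [63,70): 7 bp
  [70,80): 10 bp
  [80,91): 11 bp
  [91,93): 2 bp
  [93,105): 12 bp
  [105,111): 6 bp
  [111,122): 11 bp
  [122,126): 4 bp
  [126,133): 7 bp
  [133,138): 5 bp
  [138,140): 2 bp
  [140,164): 24 bp
  [164,176): 12 bp
  [176,186): 10 bp
  [186,201): 15 bp
  [201,208): 7 bp
  [208,217): 9 bp
  [217,224): 7 bp
  [224,226): 2 bp
  [226,242): 16 bp
  [242,253): 11 bp
  [253,262): 9 bp
  [262,279): 17 bp
  [279,288): 9 bp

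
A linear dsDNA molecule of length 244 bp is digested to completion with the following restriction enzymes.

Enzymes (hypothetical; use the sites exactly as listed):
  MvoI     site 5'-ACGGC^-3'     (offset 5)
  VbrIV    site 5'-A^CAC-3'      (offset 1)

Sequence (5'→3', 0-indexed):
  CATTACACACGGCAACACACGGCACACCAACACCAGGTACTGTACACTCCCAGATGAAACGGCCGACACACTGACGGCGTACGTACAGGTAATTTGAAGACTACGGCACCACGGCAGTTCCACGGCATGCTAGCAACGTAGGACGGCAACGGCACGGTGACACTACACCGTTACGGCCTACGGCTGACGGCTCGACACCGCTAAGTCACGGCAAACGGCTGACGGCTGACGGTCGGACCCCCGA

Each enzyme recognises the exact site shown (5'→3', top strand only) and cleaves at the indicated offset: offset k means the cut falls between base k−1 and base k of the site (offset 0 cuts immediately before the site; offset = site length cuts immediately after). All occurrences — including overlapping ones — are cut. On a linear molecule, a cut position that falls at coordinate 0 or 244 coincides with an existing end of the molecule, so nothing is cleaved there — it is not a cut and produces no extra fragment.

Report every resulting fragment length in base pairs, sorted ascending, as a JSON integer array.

[1,2,2,2,2,3,4,5,5,6,6,6,6,7,7,7,7,7,8,10,11,12,14,17,18,19,21,29]

Scan for sites:
  MvoI (ACGGC, off=5): starts [8, 18, 58, 73, 102, 110, 121, 142, 148, 172, 179, 186, 207, 214, 221] → cuts [13, 23, 63, 78, 107, 115, 126, 147, 153, 177, 184, 191, 212, 219, 226]
  VbrIV (ACAC, off=1): starts [4, 6, 14, 16, 23, 29, 43, 65, 67, 159, 164, 194] → cuts [5, 7, 15, 17, 24, 30, 44, 66, 68, 160, 165, 195]

Pooled cuts: [5, 7, 13, 15, 17, 23, 24, 30, 44, 63, 66, 68, 78, 107, 115, 126, 147, 153, 160, 165, 177, 184, 191, 195, 212, 219, 226]

Fragments:
  [0,5): 5 bp
  [5,7): 2 bp
  [7,13): 6 bp
  [13,15): 2 bp
  [15,17): 2 bp
  [17,23): 6 bp
  [23,24): 1 bp
  [24,30): 6 bp
  [30,44): 14 bp
  [44,63): 19 bp
  [63,66): 3 bp
  [66,68): 2 bp
  [68,78): 10 bp
  [78,107): 29 bp
  [107,115): 8 bp
  [115,126): 11 bp
  [126,147): 21 bp
  [147,153): 6 bp
  [153,160): 7 bp
  [160,165): 5 bp
  [165,177): 12 bp
  [177,184): 7 bp
  [184,191): 7 bp
  [191,195): 4 bp
  [195,212): 17 bp
  [212,219): 7 bp
  [219,226): 7 bp
  [226,244): 18 bp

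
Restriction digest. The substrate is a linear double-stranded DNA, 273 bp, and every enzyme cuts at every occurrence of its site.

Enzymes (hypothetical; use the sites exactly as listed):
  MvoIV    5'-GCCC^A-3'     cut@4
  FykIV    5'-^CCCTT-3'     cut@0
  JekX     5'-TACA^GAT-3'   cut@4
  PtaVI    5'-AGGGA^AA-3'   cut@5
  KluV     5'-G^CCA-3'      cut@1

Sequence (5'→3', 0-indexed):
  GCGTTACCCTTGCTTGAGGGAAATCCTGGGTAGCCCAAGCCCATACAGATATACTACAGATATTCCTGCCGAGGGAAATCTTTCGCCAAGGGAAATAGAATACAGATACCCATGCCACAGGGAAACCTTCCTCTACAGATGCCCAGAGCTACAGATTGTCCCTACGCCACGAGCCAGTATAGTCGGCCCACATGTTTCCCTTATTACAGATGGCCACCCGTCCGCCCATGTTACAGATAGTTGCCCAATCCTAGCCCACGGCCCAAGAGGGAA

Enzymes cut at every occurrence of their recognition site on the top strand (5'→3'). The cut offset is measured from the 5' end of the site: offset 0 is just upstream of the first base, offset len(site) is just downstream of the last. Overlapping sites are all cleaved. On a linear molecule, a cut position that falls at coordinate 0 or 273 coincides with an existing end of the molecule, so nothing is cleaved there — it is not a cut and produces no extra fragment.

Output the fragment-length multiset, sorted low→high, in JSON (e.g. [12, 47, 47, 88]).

Site scan:
  MvoIV GCCCA/4: at [32, 38, 140, 185, 223, 242, 253, 260] ⇒ [36, 42, 144, 189, 227, 246, 257, 264]
  FykIV CCCTT/0: at [6, 197] ⇒ [6, 197]
  JekX TACAGAT/4: at [43, 54, 100, 133, 149, 204, 231] ⇒ [47, 58, 104, 137, 153, 208, 235]
  PtaVI AGGGAAA/5: at [16, 71, 88, 118] ⇒ [21, 76, 93, 123]
  KluV GCCA/1: at [84, 113, 165, 172, 212] ⇒ [85, 114, 166, 173, 213]

All cut coordinates (distinct, sorted): [6, 21, 36, 42, 47, 58, 76, 85, 93, 104, 114, 123, 137, 144, 153, 166, 173, 189, 197, 208, 213, 227, 235, 246, 257, 264]

Fragments:
  [0,6): 6 bp
  [6,21): 15 bp
  [21,36): 15 bp
  [36,42): 6 bp
  [42,47): 5 bp
  [47,58): 11 bp
  [58,76): 18 bp
  [76,85): 9 bp
  [85,93): 8 bp
  [93,104): 11 bp
  [104,114): 10 bp
  [114,123): 9 bp
  [123,137): 14 bp
  [137,144): 7 bp
  [144,153): 9 bp
  [153,166): 13 bp
  [166,173): 7 bp
  [173,189): 16 bp
  [189,197): 8 bp
  [197,208): 11 bp
  [208,213): 5 bp
  [213,227): 14 bp
  [227,235): 8 bp
  [235,246): 11 bp
  [246,257): 11 bp
  [257,264): 7 bp
  [264,273): 9 bp

[5,5,6,6,7,7,7,8,8,8,9,9,9,9,10,11,11,11,11,11,13,14,14,15,15,16,18]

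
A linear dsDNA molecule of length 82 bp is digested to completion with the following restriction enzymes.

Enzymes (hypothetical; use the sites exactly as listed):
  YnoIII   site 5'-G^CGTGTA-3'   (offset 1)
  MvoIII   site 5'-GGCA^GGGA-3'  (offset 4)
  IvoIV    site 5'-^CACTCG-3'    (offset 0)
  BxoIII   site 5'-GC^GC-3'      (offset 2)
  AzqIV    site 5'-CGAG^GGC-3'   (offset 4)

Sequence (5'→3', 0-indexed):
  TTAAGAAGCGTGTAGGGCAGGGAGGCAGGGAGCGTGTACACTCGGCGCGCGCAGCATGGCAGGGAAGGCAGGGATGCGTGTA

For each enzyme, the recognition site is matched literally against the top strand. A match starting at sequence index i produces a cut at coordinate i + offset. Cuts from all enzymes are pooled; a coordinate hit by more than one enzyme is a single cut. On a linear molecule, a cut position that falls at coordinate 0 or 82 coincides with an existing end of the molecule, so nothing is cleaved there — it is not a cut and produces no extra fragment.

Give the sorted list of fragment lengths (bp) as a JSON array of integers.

[2,2,5,6,6,6,8,8,8,9,11,11]

Per-enzyme occurrences:
  YnoIII (GCGTGTA, off=1): starts [7, 31, 75] → cuts [8, 32, 76]
  MvoIII (GGCAGGGA, off=4): starts [15, 23, 57, 66] → cuts [19, 27, 61, 70]
  IvoIV (CACTCG, off=0): starts [38] → cuts [38]
  BxoIII (GCGC, off=2): starts [44, 46, 48] → cuts [46, 48, 50]
  AzqIV (CGAGGGC, off=4): no sites

All cut coordinates (distinct, sorted): [8, 19, 27, 32, 38, 46, 48, 50, 61, 70, 76]

Fragments:
  [0,8): 8 bp
  [8,19): 11 bp
  [19,27): 8 bp
  [27,32): 5 bp
  [32,38): 6 bp
  [38,46): 8 bp
  [46,48): 2 bp
  [48,50): 2 bp
  [50,61): 11 bp
  [61,70): 9 bp
  [70,76): 6 bp
  [76,82): 6 bp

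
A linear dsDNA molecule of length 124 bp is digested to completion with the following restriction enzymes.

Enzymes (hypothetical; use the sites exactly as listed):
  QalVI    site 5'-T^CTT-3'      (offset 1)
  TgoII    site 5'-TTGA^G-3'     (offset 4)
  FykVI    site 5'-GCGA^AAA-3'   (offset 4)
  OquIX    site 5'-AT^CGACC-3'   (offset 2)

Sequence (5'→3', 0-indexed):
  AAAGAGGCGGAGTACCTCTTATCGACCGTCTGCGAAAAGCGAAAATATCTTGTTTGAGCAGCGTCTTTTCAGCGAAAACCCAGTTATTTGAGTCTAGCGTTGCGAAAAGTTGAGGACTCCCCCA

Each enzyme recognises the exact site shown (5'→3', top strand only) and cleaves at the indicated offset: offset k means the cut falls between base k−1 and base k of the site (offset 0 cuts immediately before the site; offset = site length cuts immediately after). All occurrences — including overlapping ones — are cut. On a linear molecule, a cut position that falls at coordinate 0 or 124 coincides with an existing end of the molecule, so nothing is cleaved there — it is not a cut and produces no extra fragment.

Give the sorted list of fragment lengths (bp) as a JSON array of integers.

[5,6,7,7,8,9,11,11,13,14,16,17]

Per-enzyme occurrences:
  QalVI TCTT/1: at [16, 47, 63] ⇒ [17, 48, 64]
  TgoII TTGAG/4: at [53, 87, 109] ⇒ [57, 91, 113]
  FykVI GCGAAAA/4: at [31, 38, 71, 101] ⇒ [35, 42, 75, 105]
  OquIX ATCGACC/2: at [20] ⇒ [22]

All cut coordinates (distinct, sorted): [17, 22, 35, 42, 48, 57, 64, 75, 91, 105, 113]

Fragment lengths:
  [0,17): 17 bp
  [17,22): 5 bp
  [22,35): 13 bp
  [35,42): 7 bp
  [42,48): 6 bp
  [48,57): 9 bp
  [57,64): 7 bp
  [64,75): 11 bp
  [75,91): 16 bp
  [91,105): 14 bp
  [105,113): 8 bp
  [113,124): 11 bp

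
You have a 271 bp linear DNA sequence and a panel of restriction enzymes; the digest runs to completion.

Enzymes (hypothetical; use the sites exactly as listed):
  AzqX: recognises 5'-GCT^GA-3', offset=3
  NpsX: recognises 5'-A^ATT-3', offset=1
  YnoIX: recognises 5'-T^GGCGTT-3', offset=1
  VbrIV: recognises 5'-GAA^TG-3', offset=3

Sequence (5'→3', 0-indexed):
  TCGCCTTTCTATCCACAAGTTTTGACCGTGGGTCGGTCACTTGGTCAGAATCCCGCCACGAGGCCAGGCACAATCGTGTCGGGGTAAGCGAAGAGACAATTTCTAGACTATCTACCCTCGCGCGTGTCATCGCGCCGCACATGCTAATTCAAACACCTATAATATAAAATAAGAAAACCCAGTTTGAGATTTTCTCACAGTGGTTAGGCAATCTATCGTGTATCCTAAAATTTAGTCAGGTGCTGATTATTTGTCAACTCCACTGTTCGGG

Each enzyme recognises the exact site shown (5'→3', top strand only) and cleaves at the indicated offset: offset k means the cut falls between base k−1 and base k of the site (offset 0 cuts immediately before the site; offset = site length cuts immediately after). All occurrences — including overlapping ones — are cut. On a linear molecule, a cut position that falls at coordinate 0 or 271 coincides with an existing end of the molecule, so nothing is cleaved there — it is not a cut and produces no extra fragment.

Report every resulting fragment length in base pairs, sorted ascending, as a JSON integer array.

[15,27,48,83,98]

Scan for sites:
  AzqX GCTGA/3: at [241] ⇒ [244]
  NpsX AATT/1: at [97, 145, 228] ⇒ [98, 146, 229]
  YnoIX (TGGCGTT, off=1): no sites
  VbrIV (GAATG, off=3): no sites

Pooled cuts: [98, 146, 229, 244]

Fragment lengths:
  [0,98): 98 bp
  [98,146): 48 bp
  [146,229): 83 bp
  [229,244): 15 bp
  [244,271): 27 bp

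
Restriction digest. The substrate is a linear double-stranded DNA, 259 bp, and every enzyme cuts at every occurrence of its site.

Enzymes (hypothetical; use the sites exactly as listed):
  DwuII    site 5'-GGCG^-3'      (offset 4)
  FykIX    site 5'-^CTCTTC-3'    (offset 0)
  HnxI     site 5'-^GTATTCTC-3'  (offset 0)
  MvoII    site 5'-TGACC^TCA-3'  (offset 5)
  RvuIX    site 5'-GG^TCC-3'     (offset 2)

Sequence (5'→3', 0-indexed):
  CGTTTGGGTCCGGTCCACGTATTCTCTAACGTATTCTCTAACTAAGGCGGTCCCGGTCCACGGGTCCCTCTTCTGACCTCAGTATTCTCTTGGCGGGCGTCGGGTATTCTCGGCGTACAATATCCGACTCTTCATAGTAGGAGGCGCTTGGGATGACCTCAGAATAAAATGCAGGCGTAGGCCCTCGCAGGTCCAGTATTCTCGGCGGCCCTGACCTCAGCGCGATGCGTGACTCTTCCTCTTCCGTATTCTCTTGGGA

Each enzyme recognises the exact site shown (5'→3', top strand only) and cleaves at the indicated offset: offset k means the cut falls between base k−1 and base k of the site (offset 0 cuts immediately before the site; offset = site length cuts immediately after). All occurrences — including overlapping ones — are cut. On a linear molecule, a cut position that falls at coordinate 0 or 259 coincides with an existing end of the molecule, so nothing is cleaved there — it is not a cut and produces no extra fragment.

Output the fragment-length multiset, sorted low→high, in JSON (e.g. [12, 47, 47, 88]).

[1,3,3,4,4,4,5,5,6,6,7,8,8,9,11,12,12,12,12,12,14,14,14,16,19,19,19]

Scan for sites:
  DwuII GGCG/4: at [45, 91, 95, 111, 142, 173, 203] ⇒ [49, 95, 99, 115, 146, 177, 207]
  FykIX CTCTTC/0: at [67, 127, 232, 238] ⇒ [67, 127, 232, 238]
  HnxI GTATTCTC/0: at [18, 30, 81, 103, 195, 245] ⇒ [18, 30, 81, 103, 195, 245]
  MvoII TGACCTCA/5: at [73, 153, 211] ⇒ [78, 158, 216]
  RvuIX GGTCC/2: at [6, 11, 48, 54, 62, 189] ⇒ [8, 13, 50, 56, 64, 191]

Pooled cuts: [8, 13, 18, 30, 49, 50, 56, 64, 67, 78, 81, 95, 99, 103, 115, 127, 146, 158, 177, 191, 195, 207, 216, 232, 238, 245]

Fragment lengths:
  [0,8): 8 bp
  [8,13): 5 bp
  [13,18): 5 bp
  [18,30): 12 bp
  [30,49): 19 bp
  [49,50): 1 bp
  [50,56): 6 bp
  [56,64): 8 bp
  [64,67): 3 bp
  [67,78): 11 bp
  [78,81): 3 bp
  [81,95): 14 bp
  [95,99): 4 bp
  [99,103): 4 bp
  [103,115): 12 bp
  [115,127): 12 bp
  [127,146): 19 bp
  [146,158): 12 bp
  [158,177): 19 bp
  [177,191): 14 bp
  [191,195): 4 bp
  [195,207): 12 bp
  [207,216): 9 bp
  [216,232): 16 bp
  [232,238): 6 bp
  [238,245): 7 bp
  [245,259): 14 bp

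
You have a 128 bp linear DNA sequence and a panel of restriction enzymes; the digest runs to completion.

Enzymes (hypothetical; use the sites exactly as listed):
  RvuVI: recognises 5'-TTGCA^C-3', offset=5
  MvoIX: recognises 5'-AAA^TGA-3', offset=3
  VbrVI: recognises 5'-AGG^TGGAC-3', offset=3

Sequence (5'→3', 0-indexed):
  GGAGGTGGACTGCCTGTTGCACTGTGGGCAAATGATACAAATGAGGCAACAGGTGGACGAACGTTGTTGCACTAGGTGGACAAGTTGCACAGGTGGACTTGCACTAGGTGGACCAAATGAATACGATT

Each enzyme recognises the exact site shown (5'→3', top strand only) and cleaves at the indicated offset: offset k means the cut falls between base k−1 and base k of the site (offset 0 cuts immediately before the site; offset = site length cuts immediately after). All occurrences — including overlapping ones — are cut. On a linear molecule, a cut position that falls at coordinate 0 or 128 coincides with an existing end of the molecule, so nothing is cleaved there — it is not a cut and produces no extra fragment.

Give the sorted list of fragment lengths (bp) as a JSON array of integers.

Site scan:
  RvuVI TTGCAC/5: at [16, 66, 84, 98] ⇒ [21, 71, 89, 103]
  MvoIX AAATGA/3: at [29, 38, 114] ⇒ [32, 41, 117]
  VbrVI AGGTGGAC/3: at [2, 50, 73, 90, 105] ⇒ [5, 53, 76, 93, 108]

All cut coordinates (distinct, sorted): [5, 21, 32, 41, 53, 71, 76, 89, 93, 103, 108, 117]

Fragments:
  [0,5): 5 bp
  [5,21): 16 bp
  [21,32): 11 bp
  [32,41): 9 bp
  [41,53): 12 bp
  [53,71): 18 bp
  [71,76): 5 bp
  [76,89): 13 bp
  [89,93): 4 bp
  [93,103): 10 bp
  [103,108): 5 bp
  [108,117): 9 bp
  [117,128): 11 bp

[4,5,5,5,9,9,10,11,11,12,13,16,18]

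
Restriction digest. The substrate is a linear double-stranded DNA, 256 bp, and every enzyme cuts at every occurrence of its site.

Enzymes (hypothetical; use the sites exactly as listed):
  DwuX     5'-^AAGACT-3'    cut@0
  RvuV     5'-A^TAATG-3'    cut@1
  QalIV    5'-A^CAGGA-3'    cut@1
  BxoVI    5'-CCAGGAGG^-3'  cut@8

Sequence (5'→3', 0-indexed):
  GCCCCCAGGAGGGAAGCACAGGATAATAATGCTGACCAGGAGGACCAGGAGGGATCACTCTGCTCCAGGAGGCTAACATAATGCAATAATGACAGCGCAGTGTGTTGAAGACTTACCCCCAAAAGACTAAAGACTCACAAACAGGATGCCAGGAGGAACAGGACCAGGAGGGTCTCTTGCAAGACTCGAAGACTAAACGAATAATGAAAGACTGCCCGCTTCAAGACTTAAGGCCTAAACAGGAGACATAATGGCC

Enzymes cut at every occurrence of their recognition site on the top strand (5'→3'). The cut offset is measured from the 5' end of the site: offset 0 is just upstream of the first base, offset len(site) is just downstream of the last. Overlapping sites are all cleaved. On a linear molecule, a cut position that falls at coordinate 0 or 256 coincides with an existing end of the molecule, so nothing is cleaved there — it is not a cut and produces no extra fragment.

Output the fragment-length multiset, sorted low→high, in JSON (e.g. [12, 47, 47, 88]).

[2,6,6,6,7,8,8,8,8,9,9,9,12,12,13,13,15,15,15,17,17,20,21]

Site scan:
  DwuX (AAGACT, off=0): starts [107, 122, 129, 180, 188, 207, 222] → cuts [107, 122, 129, 180, 188, 207, 222]
  RvuV (ATAATG, off=1): starts [25, 77, 85, 200, 247] → cuts [26, 78, 86, 201, 248]
  QalIV (ACAGGA, off=1): starts [17, 140, 157, 238] → cuts [18, 141, 158, 239]
  BxoVI (CCAGGAGG, off=8): starts [4, 35, 44, 64, 148, 163] → cuts [12, 43, 52, 72, 156, 171]

All cut coordinates (distinct, sorted): [12, 18, 26, 43, 52, 72, 78, 86, 107, 122, 129, 141, 156, 158, 171, 180, 188, 201, 207, 222, 239, 248]

Fragment lengths:
  [0,12): 12 bp
  [12,18): 6 bp
  [18,26): 8 bp
  [26,43): 17 bp
  [43,52): 9 bp
  [52,72): 20 bp
  [72,78): 6 bp
  [78,86): 8 bp
  [86,107): 21 bp
  [107,122): 15 bp
  [122,129): 7 bp
  [129,141): 12 bp
  [141,156): 15 bp
  [156,158): 2 bp
  [158,171): 13 bp
  [171,180): 9 bp
  [180,188): 8 bp
  [188,201): 13 bp
  [201,207): 6 bp
  [207,222): 15 bp
  [222,239): 17 bp
  [239,248): 9 bp
  [248,256): 8 bp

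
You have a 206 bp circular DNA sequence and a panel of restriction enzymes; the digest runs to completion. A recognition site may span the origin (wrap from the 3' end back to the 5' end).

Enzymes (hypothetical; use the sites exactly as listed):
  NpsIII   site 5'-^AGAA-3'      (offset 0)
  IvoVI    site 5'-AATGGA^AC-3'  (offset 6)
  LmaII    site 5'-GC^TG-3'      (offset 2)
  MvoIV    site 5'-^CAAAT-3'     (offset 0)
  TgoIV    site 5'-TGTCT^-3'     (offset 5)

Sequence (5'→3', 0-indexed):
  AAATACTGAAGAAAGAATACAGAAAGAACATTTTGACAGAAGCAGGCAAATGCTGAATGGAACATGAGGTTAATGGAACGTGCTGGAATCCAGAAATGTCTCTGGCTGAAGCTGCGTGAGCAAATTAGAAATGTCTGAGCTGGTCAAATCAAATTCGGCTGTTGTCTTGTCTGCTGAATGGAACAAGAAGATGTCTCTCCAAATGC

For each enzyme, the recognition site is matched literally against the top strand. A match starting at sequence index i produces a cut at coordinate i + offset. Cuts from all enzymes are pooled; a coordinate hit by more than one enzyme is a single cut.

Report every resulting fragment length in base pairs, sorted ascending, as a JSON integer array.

Site scan:
  NpsIII AGAA/0: at [9, 13, 20, 24, 37, 91, 126, 185] ⇒ [9, 13, 20, 24, 37, 91, 126, 185]
  IvoVI AATGGAAC/6: at [55, 71, 176] ⇒ [61, 77, 182]
  LmaII GCTG/2: at [51, 81, 104, 110, 138, 157, 172] ⇒ [53, 83, 106, 112, 140, 159, 174]
  MvoIV CAAAT/0: at [46, 120, 144, 149, 199, 205] ⇒ [46, 120, 144, 149, 199, 205]
  TgoIV TGTCT/5: at [96, 131, 162, 167, 191] ⇒ [101, 136, 167, 172, 196]

All cut coordinates (distinct, sorted): [9, 13, 20, 24, 37, 46, 53, 61, 77, 83, 91, 101, 106, 112, 120, 126, 136, 140, 144, 149, 159, 167, 172, 174, 182, 185, 196, 199, 205]

Fragments:
  9→13: 4 bp
  13→20: 7 bp
  20→24: 4 bp
  24→37: 13 bp
  37→46: 9 bp
  46→53: 7 bp
  53→61: 8 bp
  61→77: 16 bp
  77→83: 6 bp
  83→91: 8 bp
  91→101: 10 bp
  101→106: 5 bp
  106→112: 6 bp
  112→120: 8 bp
  120→126: 6 bp
  126→136: 10 bp
  136→140: 4 bp
  140→144: 4 bp
  144→149: 5 bp
  149→159: 10 bp
  159→167: 8 bp
  167→172: 5 bp
  172→174: 2 bp
  174→182: 8 bp
  182→185: 3 bp
  185→196: 11 bp
  196→199: 3 bp
  199→205: 6 bp
  205→9 (wrap): 206-205+9 = 10 bp

[2,3,3,4,4,4,4,5,5,5,6,6,6,6,7,7,8,8,8,8,8,9,10,10,10,10,11,13,16]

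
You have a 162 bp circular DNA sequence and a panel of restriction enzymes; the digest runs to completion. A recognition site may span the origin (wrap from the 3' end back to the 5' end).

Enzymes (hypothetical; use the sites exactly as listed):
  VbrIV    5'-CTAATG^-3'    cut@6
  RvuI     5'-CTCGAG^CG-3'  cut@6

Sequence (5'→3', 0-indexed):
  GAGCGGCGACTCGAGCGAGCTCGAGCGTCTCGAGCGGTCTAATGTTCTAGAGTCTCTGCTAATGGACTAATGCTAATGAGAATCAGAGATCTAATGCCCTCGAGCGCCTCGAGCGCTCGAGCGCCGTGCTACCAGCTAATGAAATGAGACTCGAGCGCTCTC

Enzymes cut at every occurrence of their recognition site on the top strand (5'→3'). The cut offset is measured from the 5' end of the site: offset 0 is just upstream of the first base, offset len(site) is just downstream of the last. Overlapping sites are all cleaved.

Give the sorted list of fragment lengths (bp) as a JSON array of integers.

[6,8,8,8,9,9,10,10,10,12,14,18,20,20]

Scan for sites:
  VbrIV CTAATG/6: at [38, 58, 66, 72, 90, 135] ⇒ [44, 64, 72, 78, 96, 141]
  RvuI CTCGAGCG/6: at [9, 19, 28, 98, 107, 115, 149, 159] ⇒ [3, 15, 25, 34, 104, 113, 121, 155]

All cut coordinates (distinct, sorted): [3, 15, 25, 34, 44, 64, 72, 78, 96, 104, 113, 121, 141, 155]

Fragments:
  3→15: 12 bp
  15→25: 10 bp
  25→34: 9 bp
  34→44: 10 bp
  44→64: 20 bp
  64→72: 8 bp
  72→78: 6 bp
  78→96: 18 bp
  96→104: 8 bp
  104→113: 9 bp
  113→121: 8 bp
  121→141: 20 bp
  141→155: 14 bp
  155→3 (wrap): 162-155+3 = 10 bp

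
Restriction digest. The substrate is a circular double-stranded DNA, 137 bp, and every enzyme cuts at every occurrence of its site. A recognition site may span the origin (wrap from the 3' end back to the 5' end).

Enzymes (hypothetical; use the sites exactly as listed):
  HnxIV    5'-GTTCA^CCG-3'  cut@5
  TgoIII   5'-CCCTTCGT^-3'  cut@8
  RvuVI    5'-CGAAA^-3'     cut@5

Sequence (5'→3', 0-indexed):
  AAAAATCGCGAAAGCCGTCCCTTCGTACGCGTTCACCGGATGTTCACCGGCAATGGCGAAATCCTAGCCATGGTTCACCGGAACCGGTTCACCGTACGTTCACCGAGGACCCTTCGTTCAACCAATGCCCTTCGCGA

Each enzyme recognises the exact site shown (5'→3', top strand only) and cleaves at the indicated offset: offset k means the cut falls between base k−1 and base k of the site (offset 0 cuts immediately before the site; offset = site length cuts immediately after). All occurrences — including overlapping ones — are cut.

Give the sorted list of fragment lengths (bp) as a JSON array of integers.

[9,11,11,11,13,14,15,15,16,22]

Scan for sites:
  HnxIV GTTCACCG/5: at [30, 41, 72, 86, 97] ⇒ [35, 46, 77, 91, 102]
  TgoIII CCCTTCGT/8: at [18, 109] ⇒ [26, 117]
  RvuVI CGAAA/5: at [8, 56, 134] ⇒ [2, 13, 61]

Pooled cuts: [2, 13, 26, 35, 46, 61, 77, 91, 102, 117]

Fragment lengths:
  2→13: 11 bp
  13→26: 13 bp
  26→35: 9 bp
  35→46: 11 bp
  46→61: 15 bp
  61→77: 16 bp
  77→91: 14 bp
  91→102: 11 bp
  102→117: 15 bp
  117→2 (wrap): 137-117+2 = 22 bp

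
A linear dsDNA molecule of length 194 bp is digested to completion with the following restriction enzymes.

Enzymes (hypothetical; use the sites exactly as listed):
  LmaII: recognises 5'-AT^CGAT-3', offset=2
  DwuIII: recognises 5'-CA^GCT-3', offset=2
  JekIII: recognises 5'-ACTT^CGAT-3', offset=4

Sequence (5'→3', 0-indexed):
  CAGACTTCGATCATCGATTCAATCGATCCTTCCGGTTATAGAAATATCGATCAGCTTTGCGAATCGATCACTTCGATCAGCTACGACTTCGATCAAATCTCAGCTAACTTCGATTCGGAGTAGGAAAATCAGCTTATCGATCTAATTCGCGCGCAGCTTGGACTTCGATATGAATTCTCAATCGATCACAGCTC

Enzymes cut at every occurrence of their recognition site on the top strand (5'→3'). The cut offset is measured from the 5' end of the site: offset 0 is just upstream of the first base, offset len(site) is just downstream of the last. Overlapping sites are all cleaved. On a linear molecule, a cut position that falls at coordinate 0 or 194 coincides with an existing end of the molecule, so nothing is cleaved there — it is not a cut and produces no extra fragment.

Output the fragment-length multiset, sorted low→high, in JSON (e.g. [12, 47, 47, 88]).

[4,6,6,6,7,7,8,8,9,9,10,10,11,13,17,18,21,24]

Site scan:
  LmaII (ATCGAT, off=2): starts [12, 21, 45, 62, 135, 180] → cuts [14, 23, 47, 64, 137, 182]
  DwuIII (CAGCT, off=2): starts [51, 77, 100, 129, 153, 188] → cuts [53, 79, 102, 131, 155, 190]
  JekIII (ACTTCGAT, off=4): starts [3, 69, 85, 106, 161] → cuts [7, 73, 89, 110, 165]

Pooled cuts: [7, 14, 23, 47, 53, 64, 73, 79, 89, 102, 110, 131, 137, 155, 165, 182, 190]

Fragment lengths:
  [0,7): 7 bp
  [7,14): 7 bp
  [14,23): 9 bp
  [23,47): 24 bp
  [47,53): 6 bp
  [53,64): 11 bp
  [64,73): 9 bp
  [73,79): 6 bp
  [79,89): 10 bp
  [89,102): 13 bp
  [102,110): 8 bp
  [110,131): 21 bp
  [131,137): 6 bp
  [137,155): 18 bp
  [155,165): 10 bp
  [165,182): 17 bp
  [182,190): 8 bp
  [190,194): 4 bp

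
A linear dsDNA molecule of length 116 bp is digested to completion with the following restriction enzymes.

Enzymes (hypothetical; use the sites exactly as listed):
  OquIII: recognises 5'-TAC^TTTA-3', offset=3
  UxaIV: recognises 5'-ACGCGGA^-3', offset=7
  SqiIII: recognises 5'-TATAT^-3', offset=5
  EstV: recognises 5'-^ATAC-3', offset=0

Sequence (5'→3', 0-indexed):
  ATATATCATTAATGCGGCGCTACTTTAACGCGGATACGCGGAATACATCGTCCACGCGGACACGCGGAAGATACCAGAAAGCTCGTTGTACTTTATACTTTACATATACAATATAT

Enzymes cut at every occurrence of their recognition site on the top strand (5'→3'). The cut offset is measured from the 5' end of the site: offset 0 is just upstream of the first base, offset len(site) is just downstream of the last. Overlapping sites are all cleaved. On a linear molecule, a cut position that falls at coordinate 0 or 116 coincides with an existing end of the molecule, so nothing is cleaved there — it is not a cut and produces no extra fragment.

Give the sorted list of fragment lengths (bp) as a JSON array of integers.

[1,2,3,4,6,7,8,8,10,11,17,18,21]

Scan for sites:
  OquIII (TACTTTA, off=3): starts [20, 88, 95] → cuts [23, 91, 98]
  UxaIV (ACGCGGA, off=7): starts [27, 35, 53, 61] → cuts [34, 42, 60, 68]
  SqiIII (TATAT, off=5): starts [1, 111] → cuts [6] (position 116 is a terminus of the linear molecule — no cut)
  EstV (ATAC, off=0): starts [33, 42, 70, 94, 105] → cuts [33, 42, 70, 94, 105]

All cut coordinates (distinct, sorted): [6, 23, 33, 34, 42, 60, 68, 70, 91, 94, 98, 105]

Fragments:
  [0,6): 6 bp
  [6,23): 17 bp
  [23,33): 10 bp
  [33,34): 1 bp
  [34,42): 8 bp
  [42,60): 18 bp
  [60,68): 8 bp
  [68,70): 2 bp
  [70,91): 21 bp
  [91,94): 3 bp
  [94,98): 4 bp
  [98,105): 7 bp
  [105,116): 11 bp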